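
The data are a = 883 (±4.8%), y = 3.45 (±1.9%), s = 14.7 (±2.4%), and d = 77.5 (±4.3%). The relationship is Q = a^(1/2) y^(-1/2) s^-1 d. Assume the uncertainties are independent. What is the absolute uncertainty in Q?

4.69

Products/powers → add relative errors in quadrature, weighted by exponent:
  (½·δa/a)² = (0.5×0.0480)² = 0.000576;  (−½·δy/y)² = (-0.5×0.0190)² = 9.02e-05;  (-1·δs/s)² = (-1×0.0240)² = 0.000576;  (1·δd/d)² = (1×0.0430)² = 0.00185
δQ/Q = √(0.00309) = 0.0556
Q = 84.3, so δQ = 0.0556 × 84.3 = 4.69.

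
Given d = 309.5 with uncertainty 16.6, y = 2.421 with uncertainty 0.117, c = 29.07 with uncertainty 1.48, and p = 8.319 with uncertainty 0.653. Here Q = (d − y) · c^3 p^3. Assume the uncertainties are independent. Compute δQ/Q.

0.286

Let u = d − y = 307.1. δu = √(δd² + δy²) = √(276 + 0.0137) = 16.6, so δu/u = 0.0541.
Q is then a monomial in u, c, p:
δQ/Q = √((δu/u)² + (3·δc/c)² + (3·δp/p)²) = √(0.00292 + 0.0233 + 0.0555) = 0.286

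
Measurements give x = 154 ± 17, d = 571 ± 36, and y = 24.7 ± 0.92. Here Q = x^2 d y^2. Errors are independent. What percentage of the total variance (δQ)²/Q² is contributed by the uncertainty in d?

6.82%

(δQ/Q)² = (2·δx/x)² + (1·δd/d)² + (2·δy/y)²
  x term: (2×0.110)² = 0.0487
  d term: (1×0.0630)² = 0.00397
  y term: (2×0.0372)² = 0.00555
Total = 0.0583. Share from d = 0.00397/0.0583 = 0.0682.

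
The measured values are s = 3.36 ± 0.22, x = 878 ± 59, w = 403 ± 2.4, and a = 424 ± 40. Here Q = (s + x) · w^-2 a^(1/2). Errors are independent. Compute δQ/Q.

0.0828

Let u = s + x = 881. δu = √(δs² + δx²) = √(0.0484 + 3480) = 59.0, so δu/u = 0.0669.
Q is then a monomial in u, w, a:
δQ/Q = √((δu/u)² + (-2·δw/w)² + (½·δa/a)²) = √(0.00448 + 0.000142 + 0.00222) = 0.0828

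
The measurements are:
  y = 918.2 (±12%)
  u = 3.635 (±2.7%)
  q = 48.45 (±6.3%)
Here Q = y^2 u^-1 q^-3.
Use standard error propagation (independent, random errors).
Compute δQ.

0.625

For a monomial Q ∝ y^2, u^-1, q^-3, fractional errors add in quadrature:
  (2·δy/y)² = (2×0.120)² = 0.0576;  (-1·δu/u)² = (-1×0.0270)² = 0.000729;  (-3·δq/q)² = (-3×0.0630)² = 0.0357
δQ/Q = √(0.0940) = 0.307
Q = 2.039, so δQ = 0.307 × 2.039 = 0.625.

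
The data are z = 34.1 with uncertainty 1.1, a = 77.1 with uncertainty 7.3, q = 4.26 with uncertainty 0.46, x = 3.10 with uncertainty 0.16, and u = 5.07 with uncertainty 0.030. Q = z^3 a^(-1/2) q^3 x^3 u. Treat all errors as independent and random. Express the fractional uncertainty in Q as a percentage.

Since Q is a product/quotient, work with relative uncertainties:
  (3·δz/z)² = (3×0.0323)² = 0.00937;  (−½·δa/a)² = (-0.5×0.0947)² = 0.00224;  (3·δq/q)² = (3×0.108)² = 0.105;  (3·δx/x)² = (3×0.0516)² = 0.0240;  (1·δu/u)² = (1×0.00592)² = 3.5e-05
δQ/Q = √(0.141) = 0.375

37.5%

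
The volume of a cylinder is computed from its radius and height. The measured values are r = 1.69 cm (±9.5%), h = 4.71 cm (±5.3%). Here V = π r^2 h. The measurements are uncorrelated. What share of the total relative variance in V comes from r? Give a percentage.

92.8%

(δV/V)² = (2·δr/r)² + (1·δh/h)²
  r term: (2×0.0950)² = 0.0361
  h term: (1×0.0530)² = 0.00281
Total = 0.0389. Share from r = 0.0361/0.0389 = 0.928.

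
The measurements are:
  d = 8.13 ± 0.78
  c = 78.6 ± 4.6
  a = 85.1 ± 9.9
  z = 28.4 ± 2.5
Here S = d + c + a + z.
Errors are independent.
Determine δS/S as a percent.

5.61%

Absolute uncertainties add in quadrature for a linear combination:
  (δd)² = 0.608;  (δc)² = 21.2;  (δa)² = 98.0;  (δz)² = 6.25
δS = √(126) = 11.2
S = 200, so δS/S = 11.2/200 = 0.0561.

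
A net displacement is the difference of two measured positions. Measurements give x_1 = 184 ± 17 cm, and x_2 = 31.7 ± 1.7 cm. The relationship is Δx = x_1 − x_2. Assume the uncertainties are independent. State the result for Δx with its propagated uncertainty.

Δx is a linear combination, so absolute uncertainties add in quadrature:
  (δx_1)² = 289;  (δx_2)² = 2.89
δΔx = √(292) = 17.1 cm
Δx = 152 cm.

152 ± 17.1 cm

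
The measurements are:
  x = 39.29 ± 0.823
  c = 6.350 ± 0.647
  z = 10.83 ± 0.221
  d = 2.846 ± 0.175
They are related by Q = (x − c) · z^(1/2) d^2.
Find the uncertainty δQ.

Let u = x − c = 32.94. δu = √(δx² + δc²) = √(0.677 + 0.419) = 1.05, so δu/u = 0.0318.
Q is then a monomial in u, z, d:
δQ/Q = √((δu/u)² + (½·δz/z)² + (2·δd/d)²) = √(0.00101 + 0.000104 + 0.0151) = 0.127
Q = 878.0, so δQ = 0.127 × 878.0 = 112.

112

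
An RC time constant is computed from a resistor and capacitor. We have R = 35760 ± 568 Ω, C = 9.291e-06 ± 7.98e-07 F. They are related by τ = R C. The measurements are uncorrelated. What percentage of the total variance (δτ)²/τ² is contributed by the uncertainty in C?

(δτ/τ)² = (1·δR/R)² + (1·δC/C)²
  R term: (1×0.0159)² = 0.000252
  C term: (1×0.0859)² = 0.00738
Total = 0.00763. Share from C = 0.00738/0.00763 = 0.967.

96.7%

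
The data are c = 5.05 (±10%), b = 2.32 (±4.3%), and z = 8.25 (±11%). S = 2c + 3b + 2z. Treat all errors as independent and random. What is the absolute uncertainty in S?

2.10

Absolute uncertainties add in quadrature for a linear combination:
  (2·δc)² = 1.02;  (3·δb)² = 0.0896;  (2·δz)² = 3.29
δS = √(4.40) = 2.10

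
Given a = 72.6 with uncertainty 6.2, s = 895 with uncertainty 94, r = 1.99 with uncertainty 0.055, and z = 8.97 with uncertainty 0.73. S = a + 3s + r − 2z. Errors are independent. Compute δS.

Absolute uncertainties add in quadrature for a linear combination:
  (δa)² = 38.4;  (3·δs)² = 79500;  (δr)² = 0.00302;  (2·δz)² = 2.13
δS = √(79600) = 282

282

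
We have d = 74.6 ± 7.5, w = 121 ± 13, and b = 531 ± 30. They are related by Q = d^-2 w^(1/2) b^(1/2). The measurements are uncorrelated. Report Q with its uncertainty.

For a monomial Q ∝ d^-2, w^(1/2), b^(1/2), fractional errors add in quadrature:
  (-2·δd/d)² = (-2×0.101)² = 0.0404;  (½·δw/w)² = (0.5×0.107)² = 0.00289;  (½·δb/b)² = (0.5×0.0565)² = 0.000798
δQ/Q = √(0.0441) = 0.210
Q = 0.0455, so δQ = 0.210 × 0.0455 = 0.00957.

0.0455 ± 0.00957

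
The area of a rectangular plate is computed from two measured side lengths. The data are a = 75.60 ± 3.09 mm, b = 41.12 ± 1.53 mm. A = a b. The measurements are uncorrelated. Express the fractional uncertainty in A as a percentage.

5.53%

Since A is a product/quotient, work with relative uncertainties:
  (1·δa/a)² = (1×0.0409)² = 0.00167;  (1·δb/b)² = (1×0.0372)² = 0.00138
δA/A = √(0.00306) = 0.0553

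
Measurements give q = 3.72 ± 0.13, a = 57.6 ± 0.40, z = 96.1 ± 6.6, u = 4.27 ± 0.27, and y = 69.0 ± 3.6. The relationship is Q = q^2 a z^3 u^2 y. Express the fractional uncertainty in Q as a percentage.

25.7%

Since Q is a product/quotient, work with relative uncertainties:
  (2·δq/q)² = (2×0.0349)² = 0.00488;  (1·δa/a)² = (1×0.00694)² = 4.82e-05;  (3·δz/z)² = (3×0.0687)² = 0.0425;  (2·δu/u)² = (2×0.0632)² = 0.0160;  (1·δy/y)² = (1×0.0522)² = 0.00272
δQ/Q = √(0.0661) = 0.257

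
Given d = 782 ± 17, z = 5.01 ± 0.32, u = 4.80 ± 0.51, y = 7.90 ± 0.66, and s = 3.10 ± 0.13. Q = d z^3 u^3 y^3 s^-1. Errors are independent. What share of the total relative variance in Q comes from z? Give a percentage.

18.1%

(δQ/Q)² = (1·δd/d)² + (3·δz/z)² + (3·δu/u)² + (3·δy/y)² + (-1·δs/s)²
  d term: (1×0.0217)² = 0.000473
  z term: (3×0.0639)² = 0.0367
  u term: (3×0.106)² = 0.102
  y term: (3×0.0835)² = 0.0628
  s term: (-1×0.0419)² = 0.00176
Total = 0.203. Share from z = 0.0367/0.203 = 0.181.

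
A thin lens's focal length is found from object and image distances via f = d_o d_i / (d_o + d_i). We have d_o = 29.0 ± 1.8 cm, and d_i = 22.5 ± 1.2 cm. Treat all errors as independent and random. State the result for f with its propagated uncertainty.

∂f/∂d_o = (d_i/(d_o+d_i))² = 0.191;  ∂f/∂d_i = (d_o/(d_o+d_i))² = 0.317
δf = √((∂f/∂d_o · δd_o)² + (∂f/∂d_i · δd_i)²) = √(0.118 + 0.145) = 0.513 cm
f = 12.7 cm.

12.7 ± 0.513 cm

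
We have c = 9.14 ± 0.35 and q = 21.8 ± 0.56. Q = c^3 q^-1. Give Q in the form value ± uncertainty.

Relative error in a monomial: (δQ/Q)² = Σ (nᵢ · δxᵢ/xᵢ)².
  (3·δc/c)² = (3×0.0383)² = 0.0132;  (-1·δq/q)² = (-1×0.0257)² = 0.000660
δQ/Q = √(0.0139) = 0.118
Q = 35.0, so δQ = 0.118 × 35.0 = 4.12.

35.0 ± 4.12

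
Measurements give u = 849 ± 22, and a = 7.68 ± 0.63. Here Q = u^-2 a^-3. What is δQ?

Q is a product of powers, so relative uncertainties combine in quadrature:
  (-2·δu/u)² = (-2×0.0259)² = 0.00269;  (-3·δa/a)² = (-3×0.0820)² = 0.0606
δQ/Q = √(0.0632) = 0.251
Q = 3.06e-09, so δQ = 0.251 × 3.06e-09 = 7.7e-10.

7.7e-10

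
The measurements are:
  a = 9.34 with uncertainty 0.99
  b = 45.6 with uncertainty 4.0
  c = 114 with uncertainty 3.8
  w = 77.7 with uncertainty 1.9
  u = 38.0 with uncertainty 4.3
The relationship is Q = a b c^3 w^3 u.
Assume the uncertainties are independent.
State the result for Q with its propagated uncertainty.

(1.12 ± 0.244) × 10^16

Relative error in a monomial: (δQ/Q)² = Σ (nᵢ · δxᵢ/xᵢ)².
  (1·δa/a)² = (1×0.106)² = 0.0112;  (1·δb/b)² = (1×0.0877)² = 0.00769;  (3·δc/c)² = (3×0.0333)² = 0.0100;  (3·δw/w)² = (3×0.0245)² = 0.00538;  (1·δu/u)² = (1×0.113)² = 0.0128
δQ/Q = √(0.0471) = 0.217
Q = 1.12e+16, so δQ = 0.217 × 1.12e+16 = 2.44e+15.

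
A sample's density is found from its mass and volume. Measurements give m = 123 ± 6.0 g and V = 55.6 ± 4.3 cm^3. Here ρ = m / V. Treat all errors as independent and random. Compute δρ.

Relative error in a monomial: (δρ/ρ)² = Σ (nᵢ · δxᵢ/xᵢ)².
  (1·δm/m)² = (1×0.0488)² = 0.00238;  (-1·δV/V)² = (-1×0.0773)² = 0.00598
δρ/ρ = √(0.00836) = 0.0914
ρ = 2.21 g/cm^3, so δρ = 0.0914 × 2.21 = 0.202 g/cm^3.

0.202 g/cm^3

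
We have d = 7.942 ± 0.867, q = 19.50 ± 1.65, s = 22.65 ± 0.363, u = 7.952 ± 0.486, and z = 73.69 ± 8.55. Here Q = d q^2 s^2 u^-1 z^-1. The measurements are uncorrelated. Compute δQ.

Q is a product of powers, so relative uncertainties combine in quadrature:
  (1·δd/d)² = (1×0.109)² = 0.0119;  (2·δq/q)² = (2×0.0846)² = 0.0286;  (2·δs/s)² = (2×0.0160)² = 0.00103;  (-1·δu/u)² = (-1×0.0611)² = 0.00374;  (-1·δz/z)² = (-1×0.116)² = 0.0135
δQ/Q = √(0.0588) = 0.242
Q = 2644, so δQ = 0.242 × 2644 = 641.

641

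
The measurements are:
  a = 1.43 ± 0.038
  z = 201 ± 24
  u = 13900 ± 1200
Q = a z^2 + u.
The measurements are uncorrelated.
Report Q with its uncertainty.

Let p = a·z^2 = 57800. δp/p = √((1·δa/a)² + (2·δz/z)²) = √(0.000706 + 0.0570) = 0.240, so δp = 13900.
Q = p + u: δQ = √(δp² + δu²) = √(1.93e+08 + 1.44e+06) = 13900
Q = 71700.

71700 ± 13900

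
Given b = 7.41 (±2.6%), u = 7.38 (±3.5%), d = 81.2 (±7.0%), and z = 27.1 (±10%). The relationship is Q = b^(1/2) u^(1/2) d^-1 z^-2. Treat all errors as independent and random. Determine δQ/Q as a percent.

Products/powers → add relative errors in quadrature, weighted by exponent:
  (½·δb/b)² = (0.5×0.0260)² = 0.000169;  (½·δu/u)² = (0.5×0.0350)² = 0.000306;  (-1·δd/d)² = (-1×0.0700)² = 0.00490;  (-2·δz/z)² = (-2×0.100)² = 0.0400
δQ/Q = √(0.0454) = 0.213

21.3%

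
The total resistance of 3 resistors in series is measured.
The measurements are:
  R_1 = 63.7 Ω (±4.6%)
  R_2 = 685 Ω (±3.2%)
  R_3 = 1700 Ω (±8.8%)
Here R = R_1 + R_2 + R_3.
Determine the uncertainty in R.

151 Ω

Sums and differences: (δR)² = Σ (cᵢ δxᵢ)².
  (δR_1)² = 8.59;  (δR_2)² = 480;  (δR_3)² = 22400
δR = √(22900) = 151 Ω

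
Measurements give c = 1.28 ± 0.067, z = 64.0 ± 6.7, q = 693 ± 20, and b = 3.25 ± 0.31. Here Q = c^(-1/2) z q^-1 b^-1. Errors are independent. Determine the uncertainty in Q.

Products/powers → add relative errors in quadrature, weighted by exponent:
  (−½·δc/c)² = (-0.5×0.0523)² = 0.000685;  (1·δz/z)² = (1×0.105)² = 0.0110;  (-1·δq/q)² = (-1×0.0289)² = 0.000833;  (-1·δb/b)² = (-1×0.0954)² = 0.00910
δQ/Q = √(0.0216) = 0.147
Q = 0.0251, so δQ = 0.147 × 0.0251 = 0.00369.

0.00369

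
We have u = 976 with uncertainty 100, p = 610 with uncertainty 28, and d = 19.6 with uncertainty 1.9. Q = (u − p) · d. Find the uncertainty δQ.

Let w = u − p = 366. δw = √(δu² + δp²) = √(10000 + 784) = 104, so δw/w = 0.284.
Q is then a monomial in w, d:
δQ/Q = √((δw/w)² + (1·δd/d)²) = √(0.0805 + 0.00940) = 0.300
Q = 7170, so δQ = 0.300 × 7170 = 2150.

2150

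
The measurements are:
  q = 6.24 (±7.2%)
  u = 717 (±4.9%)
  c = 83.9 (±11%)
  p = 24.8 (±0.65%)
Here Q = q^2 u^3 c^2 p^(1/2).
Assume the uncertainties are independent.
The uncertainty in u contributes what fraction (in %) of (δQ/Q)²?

(δQ/Q)² = (2·δq/q)² + (3·δu/u)² + (2·δc/c)² + (½·δp/p)²
  q term: (2×0.0720)² = 0.0207
  u term: (3×0.0490)² = 0.0216
  c term: (2×0.110)² = 0.0484
  p term: (0.5×0.00650)² = 1.06e-05
Total = 0.0908. Share from u = 0.0216/0.0908 = 0.238.

23.8%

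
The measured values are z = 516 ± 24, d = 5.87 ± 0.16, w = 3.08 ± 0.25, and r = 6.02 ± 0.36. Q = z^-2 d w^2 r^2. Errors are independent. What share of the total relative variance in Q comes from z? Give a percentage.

17.3%

(δQ/Q)² = (-2·δz/z)² + (1·δd/d)² + (2·δw/w)² + (2·δr/r)²
  z term: (-2×0.0465)² = 0.00865
  d term: (1×0.0273)² = 0.000743
  w term: (2×0.0812)² = 0.0264
  r term: (2×0.0598)² = 0.0143
Total = 0.0501. Share from z = 0.00865/0.0501 = 0.173.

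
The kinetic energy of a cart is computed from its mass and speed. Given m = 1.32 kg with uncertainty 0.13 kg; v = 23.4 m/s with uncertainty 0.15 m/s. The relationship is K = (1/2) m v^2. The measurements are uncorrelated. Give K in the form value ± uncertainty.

361 ± 35.9 J

Products/powers → add relative errors in quadrature, weighted by exponent:
  (1·δm/m)² = (1×0.0985)² = 0.00970;  (2·δv/v)² = (2×0.00641)² = 0.000164
δK/K = √(0.00986) = 0.0993
K = 361 J, so δK = 0.0993 × 361 = 35.9 J.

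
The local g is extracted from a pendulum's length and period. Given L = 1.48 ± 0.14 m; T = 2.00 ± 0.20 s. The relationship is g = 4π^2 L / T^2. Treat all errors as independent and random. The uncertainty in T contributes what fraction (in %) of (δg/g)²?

81.7%

(δg/g)² = (1·δL/L)² + (-2·δT/T)²
  L term: (1×0.0946)² = 0.00895
  T term: (-2×0.100)² = 0.0400
Total = 0.0489. Share from T = 0.0400/0.0489 = 0.817.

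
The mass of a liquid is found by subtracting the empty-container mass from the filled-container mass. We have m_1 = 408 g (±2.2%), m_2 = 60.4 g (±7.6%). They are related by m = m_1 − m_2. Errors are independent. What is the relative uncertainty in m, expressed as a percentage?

For a sum/difference, combine absolute errors in quadrature:
  (δm_1)² = 80.6;  (δm_2)² = 21.1
δm = √(102) = 10.1 g
m = 348 g, so δm/m = 10.1/348 = 0.0290.

2.90%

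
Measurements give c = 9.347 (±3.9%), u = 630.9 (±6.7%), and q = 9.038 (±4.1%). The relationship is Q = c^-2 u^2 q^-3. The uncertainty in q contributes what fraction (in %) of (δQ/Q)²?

38.6%

(δQ/Q)² = (-2·δc/c)² + (2·δu/u)² + (-3·δq/q)²
  c term: (-2×0.0390)² = 0.00608
  u term: (2×0.0670)² = 0.0180
  q term: (-3×0.0410)² = 0.0151
Total = 0.0392. Share from q = 0.0151/0.0392 = 0.386.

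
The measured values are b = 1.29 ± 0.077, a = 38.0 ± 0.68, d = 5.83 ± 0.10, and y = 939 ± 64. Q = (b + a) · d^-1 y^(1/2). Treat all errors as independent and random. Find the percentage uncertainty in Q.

4.19%

Let u = b + a = 39.3. δu = √(δb² + δa²) = √(0.00593 + 0.462) = 0.684, so δu/u = 0.0174.
Q is then a monomial in u, d, y:
δQ/Q = √((δu/u)² + (-1·δd/d)² + (½·δy/y)²) = √(0.000303 + 0.000294 + 0.00116) = 0.0419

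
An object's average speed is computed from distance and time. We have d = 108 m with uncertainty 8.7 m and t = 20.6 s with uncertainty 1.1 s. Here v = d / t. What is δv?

Products/powers → add relative errors in quadrature, weighted by exponent:
  (1·δd/d)² = (1×0.0806)² = 0.00649;  (-1·δt/t)² = (-1×0.0534)² = 0.00285
δv/v = √(0.00934) = 0.0966
v = 5.24 m/s, so δv = 0.0966 × 5.24 = 0.507 m/s.

0.507 m/s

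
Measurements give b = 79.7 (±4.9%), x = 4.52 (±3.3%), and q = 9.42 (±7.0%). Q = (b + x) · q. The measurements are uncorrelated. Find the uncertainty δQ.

Let u = b + x = 84.2. δu = √(δb² + δx²) = √(15.3 + 0.0222) = 3.91, so δu/u = 0.0464.
Q is then a monomial in u, q:
δQ/Q = √((δu/u)² + (1·δq/q)²) = √(0.00215 + 0.00490) = 0.0840
Q = 793, so δQ = 0.0840 × 793 = 66.6.

66.6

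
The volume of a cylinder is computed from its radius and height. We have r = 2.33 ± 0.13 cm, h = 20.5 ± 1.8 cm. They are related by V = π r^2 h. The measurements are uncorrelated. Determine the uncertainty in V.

49.6 cm^3

Each factor contributes (exponent × relative error)² to (δV/V)²:
  (2·δr/r)² = (2×0.0558)² = 0.0125;  (1·δh/h)² = (1×0.0878)² = 0.00771
δV/V = √(0.0202) = 0.142
V = 350 cm^3, so δV = 0.142 × 350 = 49.6 cm^3.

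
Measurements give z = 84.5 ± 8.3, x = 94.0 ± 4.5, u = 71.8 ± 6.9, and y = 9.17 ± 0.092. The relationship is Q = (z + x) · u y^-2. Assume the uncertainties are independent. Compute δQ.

Let w = z + x = 178. δw = √(δz² + δx²) = √(68.9 + 20.2) = 9.44, so δw/w = 0.0529.
Q is then a monomial in w, u, y:
δQ/Q = √((δw/w)² + (1·δu/u)² + (-2·δy/y)²) = √(0.00280 + 0.00924 + 0.000403) = 0.112
Q = 152, so δQ = 0.112 × 152 = 17.0.

17.0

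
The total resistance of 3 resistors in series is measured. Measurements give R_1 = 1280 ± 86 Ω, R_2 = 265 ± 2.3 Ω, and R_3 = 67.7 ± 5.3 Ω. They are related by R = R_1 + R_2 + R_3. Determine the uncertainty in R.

Absolute uncertainties add in quadrature for a linear combination:
  (δR_1)² = 7400;  (δR_2)² = 5.29;  (δR_3)² = 28.1
δR = √(7430) = 86.2 Ω

86.2 Ω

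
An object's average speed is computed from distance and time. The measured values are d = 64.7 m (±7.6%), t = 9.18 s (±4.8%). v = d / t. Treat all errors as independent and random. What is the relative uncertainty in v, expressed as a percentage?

v is a product of powers, so relative uncertainties combine in quadrature:
  (1·δd/d)² = (1×0.0760)² = 0.00578;  (-1·δt/t)² = (-1×0.0480)² = 0.00230
δv/v = √(0.00808) = 0.0899

8.99%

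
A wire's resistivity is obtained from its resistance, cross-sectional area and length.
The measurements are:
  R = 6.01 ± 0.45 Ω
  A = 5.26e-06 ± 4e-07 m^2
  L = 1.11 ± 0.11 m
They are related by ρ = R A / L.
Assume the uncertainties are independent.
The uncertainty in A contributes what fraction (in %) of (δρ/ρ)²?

(δρ/ρ)² = (1·δR/R)² + (1·δA/A)² + (-1·δL/L)²
  R term: (1×0.0749)² = 0.00561
  A term: (1×0.0760)² = 0.00578
  L term: (-1×0.0991)² = 0.00982
Total = 0.0212. Share from A = 0.00578/0.0212 = 0.273.

27.3%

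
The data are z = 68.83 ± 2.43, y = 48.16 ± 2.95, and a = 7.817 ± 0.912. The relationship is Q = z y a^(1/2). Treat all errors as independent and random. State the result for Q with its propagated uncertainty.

For a monomial Q ∝ z, y, a^(1/2), fractional errors add in quadrature:
  (1·δz/z)² = (1×0.0353)² = 0.00125;  (1·δy/y)² = (1×0.0613)² = 0.00375;  (½·δa/a)² = (0.5×0.117)² = 0.00340
δQ/Q = √(0.00840) = 0.0917
Q = 9268, so δQ = 0.0917 × 9268 = 849.

9268 ± 849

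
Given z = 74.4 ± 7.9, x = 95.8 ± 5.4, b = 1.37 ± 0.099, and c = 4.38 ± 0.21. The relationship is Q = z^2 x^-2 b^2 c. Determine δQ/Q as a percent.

28.5%

For a monomial Q ∝ z^2, x^-2, b^2, c, fractional errors add in quadrature:
  (2·δz/z)² = (2×0.106)² = 0.0451;  (-2·δx/x)² = (-2×0.0564)² = 0.0127;  (2·δb/b)² = (2×0.0723)² = 0.0209;  (1·δc/c)² = (1×0.0479)² = 0.00230
δQ/Q = √(0.0810) = 0.285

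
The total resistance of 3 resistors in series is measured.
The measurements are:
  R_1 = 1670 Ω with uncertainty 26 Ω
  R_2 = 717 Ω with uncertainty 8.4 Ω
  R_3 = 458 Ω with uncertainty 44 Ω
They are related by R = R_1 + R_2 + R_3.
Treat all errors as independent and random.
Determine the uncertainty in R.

51.8 Ω

For a sum/difference, combine absolute errors in quadrature:
  (δR_1)² = 676;  (δR_2)² = 70.6;  (δR_3)² = 1940
δR = √(2680) = 51.8 Ω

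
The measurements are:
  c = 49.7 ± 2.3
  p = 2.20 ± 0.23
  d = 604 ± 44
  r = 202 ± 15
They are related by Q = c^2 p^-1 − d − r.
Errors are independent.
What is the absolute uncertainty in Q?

Let w = c^2·p^-1 = 1120. δw/w = √((2·δc/c)² + (-1·δp/p)²) = √(0.00857 + 0.0109) = 0.140, so δw = 157.
Q = w − d − r: δQ = √(δw² + δd² + δr²) = √(24600 + 1940 + 225) = 164

164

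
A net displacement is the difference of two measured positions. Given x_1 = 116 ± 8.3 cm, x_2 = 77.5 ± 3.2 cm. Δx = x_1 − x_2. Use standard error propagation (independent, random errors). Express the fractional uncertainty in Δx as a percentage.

23.1%

Absolute uncertainties add in quadrature for a linear combination:
  (δx_1)² = 68.9;  (δx_2)² = 10.2
δΔx = √(79.1) = 8.90 cm
Δx = 38.5 cm, so δΔx/Δx = 8.90/38.5 = 0.231.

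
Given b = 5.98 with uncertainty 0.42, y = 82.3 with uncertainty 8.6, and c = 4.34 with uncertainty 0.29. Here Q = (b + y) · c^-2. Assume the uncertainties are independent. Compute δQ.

Let u = b + y = 88.3. δu = √(δb² + δy²) = √(0.176 + 74.0) = 8.61, so δu/u = 0.0975.
Q is then a monomial in u, c:
δQ/Q = √((δu/u)² + (-2·δc/c)²) = √(0.00951 + 0.0179) = 0.165
Q = 4.69, so δQ = 0.165 × 4.69 = 0.775.

0.775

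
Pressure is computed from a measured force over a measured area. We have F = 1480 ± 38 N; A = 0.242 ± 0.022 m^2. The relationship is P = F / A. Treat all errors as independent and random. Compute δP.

578 Pa

Since P is a product/quotient, work with relative uncertainties:
  (1·δF/F)² = (1×0.0257)² = 0.000659;  (-1·δA/A)² = (-1×0.0909)² = 0.00826
δP/P = √(0.00892) = 0.0945
P = 6120 Pa, so δP = 0.0945 × 6120 = 578 Pa.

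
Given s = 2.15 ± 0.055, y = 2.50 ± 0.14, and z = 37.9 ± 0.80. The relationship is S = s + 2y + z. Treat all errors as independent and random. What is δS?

Sums and differences: (δS)² = Σ (cᵢ δxᵢ)².
  (δs)² = 0.00302;  (2·δy)² = 0.0784;  (δz)² = 0.640
δS = √(0.721) = 0.849

0.849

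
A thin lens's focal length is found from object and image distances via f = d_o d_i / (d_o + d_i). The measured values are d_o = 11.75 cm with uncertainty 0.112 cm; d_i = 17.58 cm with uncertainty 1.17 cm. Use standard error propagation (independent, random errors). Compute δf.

0.192 cm

∂f/∂d_o = (d_i/(d_o+d_i))² = 0.359;  ∂f/∂d_i = (d_o/(d_o+d_i))² = 0.160
δf = √((∂f/∂d_o · δd_o)² + (∂f/∂d_i · δd_i)²) = √(0.00162 + 0.0353) = 0.192 cm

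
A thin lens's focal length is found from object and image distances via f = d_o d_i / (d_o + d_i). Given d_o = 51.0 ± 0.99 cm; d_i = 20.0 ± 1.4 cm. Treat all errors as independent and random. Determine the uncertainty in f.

∂f/∂d_o = (d_i/(d_o+d_i))² = 0.0793;  ∂f/∂d_i = (d_o/(d_o+d_i))² = 0.516
δf = √((∂f/∂d_o · δd_o)² + (∂f/∂d_i · δd_i)²) = √(0.00617 + 0.522) = 0.727 cm

0.727 cm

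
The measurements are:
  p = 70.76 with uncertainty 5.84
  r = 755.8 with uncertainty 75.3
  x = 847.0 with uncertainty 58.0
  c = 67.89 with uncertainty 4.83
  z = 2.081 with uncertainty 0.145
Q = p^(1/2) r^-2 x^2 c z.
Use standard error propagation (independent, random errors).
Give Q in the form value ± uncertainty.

1493 ± 395

Each factor contributes (exponent × relative error)² to (δQ/Q)²:
  (½·δp/p)² = (0.5×0.0825)² = 0.00170;  (-2·δr/r)² = (-2×0.0996)² = 0.0397;  (2·δx/x)² = (2×0.0685)² = 0.0188;  (1·δc/c)² = (1×0.0711)² = 0.00506;  (1·δz/z)² = (1×0.0697)² = 0.00486
δQ/Q = √(0.0701) = 0.265
Q = 1493, so δQ = 0.265 × 1493 = 395.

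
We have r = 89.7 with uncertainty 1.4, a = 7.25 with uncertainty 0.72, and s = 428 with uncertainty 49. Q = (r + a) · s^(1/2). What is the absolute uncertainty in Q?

119

Let u = r + a = 97.0. δu = √(δr² + δa²) = √(1.96 + 0.518) = 1.57, so δu/u = 0.0162.
Q is then a monomial in u, s:
δQ/Q = √((δu/u)² + (½·δs/s)²) = √(0.000264 + 0.00328) = 0.0595
Q = 2010, so δQ = 0.0595 × 2010 = 119.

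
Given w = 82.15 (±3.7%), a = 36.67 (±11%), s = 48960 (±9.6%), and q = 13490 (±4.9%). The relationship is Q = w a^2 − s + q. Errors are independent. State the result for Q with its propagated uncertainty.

Let p = w·a^2 = 110500. δp/p = √((1·δw/w)² + (2·δa/a)²) = √(0.00137 + 0.0484) = 0.223, so δp = 24600.
Q = p − s + q: δQ = √(δp² + δs² + δq²) = √(6.07e+08 + 2.21e+07 + 4.37e+05) = 25100
Q = 75000.

75000 ± 25100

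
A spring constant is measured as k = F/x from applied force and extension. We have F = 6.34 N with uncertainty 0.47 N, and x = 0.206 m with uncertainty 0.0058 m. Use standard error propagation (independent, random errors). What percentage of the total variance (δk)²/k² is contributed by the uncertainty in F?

87.4%

(δk/k)² = (1·δF/F)² + (-1·δx/x)²
  F term: (1×0.0741)² = 0.00550
  x term: (-1×0.0282)² = 0.000793
Total = 0.00629. Share from F = 0.00550/0.00629 = 0.874.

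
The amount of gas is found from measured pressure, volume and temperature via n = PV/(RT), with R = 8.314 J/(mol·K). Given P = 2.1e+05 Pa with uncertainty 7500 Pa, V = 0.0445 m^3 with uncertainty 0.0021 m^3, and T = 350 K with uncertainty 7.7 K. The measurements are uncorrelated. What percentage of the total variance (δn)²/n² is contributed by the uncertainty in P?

(δn/n)² = (1·δP/P)² + (1·δV/V)² + (-1·δT/T)²
  P term: (1×0.0357)² = 0.00128
  V term: (1×0.0472)² = 0.00223
  T term: (-1×0.0220)² = 0.000484
Total = 0.00399. Share from P = 0.00128/0.00399 = 0.320.

32.0%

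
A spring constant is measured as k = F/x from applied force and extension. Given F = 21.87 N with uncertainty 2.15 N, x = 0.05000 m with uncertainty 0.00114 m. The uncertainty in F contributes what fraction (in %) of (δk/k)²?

(δk/k)² = (1·δF/F)² + (-1·δx/x)²
  F term: (1×0.0983)² = 0.00966
  x term: (-1×0.0228)² = 0.000520
Total = 0.0102. Share from F = 0.00966/0.0102 = 0.949.

94.9%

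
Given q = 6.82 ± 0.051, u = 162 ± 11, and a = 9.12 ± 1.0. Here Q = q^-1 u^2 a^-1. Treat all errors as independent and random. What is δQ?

73.7

Relative error in a monomial: (δQ/Q)² = Σ (nᵢ · δxᵢ/xᵢ)².
  (-1·δq/q)² = (-1×0.00748)² = 5.59e-05;  (2·δu/u)² = (2×0.0679)² = 0.0184;  (-1·δa/a)² = (-1×0.110)² = 0.0120
δQ/Q = √(0.0305) = 0.175
Q = 422, so δQ = 0.175 × 422 = 73.7.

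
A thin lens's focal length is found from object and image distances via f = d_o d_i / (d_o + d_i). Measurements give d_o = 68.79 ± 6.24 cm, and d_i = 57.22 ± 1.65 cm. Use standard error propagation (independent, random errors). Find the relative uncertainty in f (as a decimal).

0.0441

∂f/∂d_o = (d_i/(d_o+d_i))² = 0.206;  ∂f/∂d_i = (d_o/(d_o+d_i))² = 0.298
δf = √((∂f/∂d_o · δd_o)² + (∂f/∂d_i · δd_i)²) = √(1.66 + 0.242) = 1.38 cm
f = 31.24 cm, so δf/f = 1.38/31.24 = 0.0441.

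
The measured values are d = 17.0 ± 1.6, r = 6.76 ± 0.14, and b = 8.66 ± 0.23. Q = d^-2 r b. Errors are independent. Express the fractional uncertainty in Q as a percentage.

Products/powers → add relative errors in quadrature, weighted by exponent:
  (-2·δd/d)² = (-2×0.0941)² = 0.0354;  (1·δr/r)² = (1×0.0207)² = 0.000429;  (1·δb/b)² = (1×0.0266)² = 0.000705
δQ/Q = √(0.0366) = 0.191

19.1%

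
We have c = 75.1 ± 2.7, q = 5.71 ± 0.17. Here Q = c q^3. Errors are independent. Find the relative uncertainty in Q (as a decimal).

0.0963

Since Q is a product/quotient, work with relative uncertainties:
  (1·δc/c)² = (1×0.0360)² = 0.00129;  (3·δq/q)² = (3×0.0298)² = 0.00798
δQ/Q = √(0.00927) = 0.0963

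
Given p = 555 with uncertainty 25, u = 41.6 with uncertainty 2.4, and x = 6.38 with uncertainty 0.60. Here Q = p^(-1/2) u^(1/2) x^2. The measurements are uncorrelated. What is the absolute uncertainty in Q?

Each factor contributes (exponent × relative error)² to (δQ/Q)²:
  (−½·δp/p)² = (-0.5×0.0450)² = 0.000507;  (½·δu/u)² = (0.5×0.0577)² = 0.000832;  (2·δx/x)² = (2×0.0940)² = 0.0354
δQ/Q = √(0.0367) = 0.192
Q = 11.1, so δQ = 0.192 × 11.1 = 2.14.

2.14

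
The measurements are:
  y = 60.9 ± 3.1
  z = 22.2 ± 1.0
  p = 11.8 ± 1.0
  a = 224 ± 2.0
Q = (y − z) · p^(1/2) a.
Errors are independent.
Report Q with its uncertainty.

29800 ± 2820

Let u = y − z = 38.7. δu = √(δy² + δz²) = √(9.61 + 1.00) = 3.26, so δu/u = 0.0842.
Q is then a monomial in u, p, a:
δQ/Q = √((δu/u)² + (½·δp/p)² + (1·δa/a)²) = √(0.00708 + 0.00180 + 7.97e-05) = 0.0947
Q = 29800, so δQ = 0.0947 × 29800 = 2820.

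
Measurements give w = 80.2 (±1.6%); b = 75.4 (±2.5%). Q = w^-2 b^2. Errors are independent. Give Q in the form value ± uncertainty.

0.884 ± 0.0525

For a monomial Q ∝ w^-2, b^2, fractional errors add in quadrature:
  (-2·δw/w)² = (-2×0.0160)² = 0.00102;  (2·δb/b)² = (2×0.0250)² = 0.00250
δQ/Q = √(0.00352) = 0.0594
Q = 0.884, so δQ = 0.0594 × 0.884 = 0.0525.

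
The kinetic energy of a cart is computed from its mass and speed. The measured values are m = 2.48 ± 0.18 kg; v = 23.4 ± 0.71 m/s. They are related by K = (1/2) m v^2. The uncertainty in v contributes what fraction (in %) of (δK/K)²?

41.1%

(δK/K)² = (1·δm/m)² + (2·δv/v)²
  m term: (1×0.0726)² = 0.00527
  v term: (2×0.0303)² = 0.00368
Total = 0.00895. Share from v = 0.00368/0.00895 = 0.411.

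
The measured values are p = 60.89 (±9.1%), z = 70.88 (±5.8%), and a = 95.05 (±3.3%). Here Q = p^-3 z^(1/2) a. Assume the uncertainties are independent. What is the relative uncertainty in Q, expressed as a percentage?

Products/powers → add relative errors in quadrature, weighted by exponent:
  (-3·δp/p)² = (-3×0.0910)² = 0.0745;  (½·δz/z)² = (0.5×0.0580)² = 0.000841;  (1·δa/a)² = (1×0.0330)² = 0.00109
δQ/Q = √(0.0765) = 0.277

27.7%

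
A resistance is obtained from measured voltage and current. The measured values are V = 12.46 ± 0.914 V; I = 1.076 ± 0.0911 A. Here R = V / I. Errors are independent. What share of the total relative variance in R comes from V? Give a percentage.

42.9%

(δR/R)² = (1·δV/V)² + (-1·δI/I)²
  V term: (1×0.0734)² = 0.00538
  I term: (-1×0.0847)² = 0.00717
Total = 0.0125. Share from V = 0.00538/0.0125 = 0.429.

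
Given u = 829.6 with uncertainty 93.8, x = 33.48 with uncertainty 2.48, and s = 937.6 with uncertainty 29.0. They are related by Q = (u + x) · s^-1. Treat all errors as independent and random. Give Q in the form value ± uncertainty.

0.9205 ± 0.104

Let w = u + x = 863.1. δw = √(δu² + δx²) = √(8800 + 6.15) = 93.8, so δw/w = 0.109.
Q is then a monomial in w, s:
δQ/Q = √((δw/w)² + (-1·δs/s)²) = √(0.0118 + 0.000957) = 0.113
Q = 0.9205, so δQ = 0.113 × 0.9205 = 0.104.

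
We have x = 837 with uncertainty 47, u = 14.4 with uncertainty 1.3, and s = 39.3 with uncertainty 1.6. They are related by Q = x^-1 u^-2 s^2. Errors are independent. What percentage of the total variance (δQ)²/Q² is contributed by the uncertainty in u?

(δQ/Q)² = (-1·δx/x)² + (-2·δu/u)² + (2·δs/s)²
  x term: (-1×0.0562)² = 0.00315
  u term: (-2×0.0903)² = 0.0326
  s term: (2×0.0407)² = 0.00663
Total = 0.0424. Share from u = 0.0326/0.0424 = 0.769.

76.9%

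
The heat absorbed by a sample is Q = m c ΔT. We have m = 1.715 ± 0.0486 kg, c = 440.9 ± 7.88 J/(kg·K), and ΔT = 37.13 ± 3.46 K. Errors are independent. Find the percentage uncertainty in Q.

Since Q is a product/quotient, work with relative uncertainties:
  (1·δm/m)² = (1×0.0283)² = 0.000803;  (1·δc/c)² = (1×0.0179)² = 0.000319;  (1·δΔT/ΔT)² = (1×0.0932)² = 0.00868
δQ/Q = √(0.00981) = 0.0990

9.90%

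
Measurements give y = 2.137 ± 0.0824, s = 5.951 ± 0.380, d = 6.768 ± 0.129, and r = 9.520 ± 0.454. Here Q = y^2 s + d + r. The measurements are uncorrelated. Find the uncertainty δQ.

2.76

Let p = y^2·s = 27.18. δp/p = √((2·δy/y)² + (1·δs/s)²) = √(0.00595 + 0.00408) = 0.100, so δp = 2.72.
Q = p + d + r: δQ = √(δp² + δd² + δr²) = √(7.40 + 0.0166 + 0.206) = 2.76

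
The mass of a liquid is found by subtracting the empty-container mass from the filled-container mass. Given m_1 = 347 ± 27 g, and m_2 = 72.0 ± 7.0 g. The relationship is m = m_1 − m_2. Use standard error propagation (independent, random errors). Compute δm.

For a sum/difference, combine absolute errors in quadrature:
  (δm_1)² = 729;  (δm_2)² = 49.0
δm = √(778) = 27.9 g

27.9 g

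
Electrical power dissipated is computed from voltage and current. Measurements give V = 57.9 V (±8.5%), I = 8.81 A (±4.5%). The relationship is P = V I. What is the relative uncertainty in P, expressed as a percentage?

Products/powers → add relative errors in quadrature, weighted by exponent:
  (1·δV/V)² = (1×0.0850)² = 0.00723;  (1·δI/I)² = (1×0.0450)² = 0.00202
δP/P = √(0.00925) = 0.0962

9.62%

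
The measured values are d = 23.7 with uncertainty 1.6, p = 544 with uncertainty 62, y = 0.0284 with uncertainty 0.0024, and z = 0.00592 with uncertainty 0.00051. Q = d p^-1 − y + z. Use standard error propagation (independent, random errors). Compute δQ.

Let w = d·p^-1 = 0.0436. δw/w = √((1·δd/d)² + (-1·δp/p)²) = √(0.00456 + 0.0130) = 0.132, so δw = 0.00577.
Q = w − y + z: δQ = √(δw² + δy² + δz²) = √(3.33e-05 + 5.76e-06 + 2.6e-07) = 0.00627

0.00627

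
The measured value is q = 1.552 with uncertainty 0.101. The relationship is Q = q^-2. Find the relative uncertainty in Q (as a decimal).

0.130

Q ∝ q^-2, so δQ/Q = |-2| · δq/q = 2 × 0.0651 = 0.130.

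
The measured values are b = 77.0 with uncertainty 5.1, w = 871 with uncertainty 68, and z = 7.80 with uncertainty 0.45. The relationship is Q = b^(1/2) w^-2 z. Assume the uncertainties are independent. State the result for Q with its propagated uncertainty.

(9.02 ± 1.53) × 10^-5

For a monomial Q ∝ b^(1/2), w^-2, z, fractional errors add in quadrature:
  (½·δb/b)² = (0.5×0.0662)² = 0.00110;  (-2·δw/w)² = (-2×0.0781)² = 0.0244;  (1·δz/z)² = (1×0.0577)² = 0.00333
δQ/Q = √(0.0288) = 0.170
Q = 9.02e-05, so δQ = 0.170 × 9.02e-05 = 1.53e-05.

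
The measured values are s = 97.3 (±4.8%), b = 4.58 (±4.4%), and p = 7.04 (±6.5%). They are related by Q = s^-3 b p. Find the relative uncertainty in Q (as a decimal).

0.164

Relative error in a monomial: (δQ/Q)² = Σ (nᵢ · δxᵢ/xᵢ)².
  (-3·δs/s)² = (-3×0.0480)² = 0.0207;  (1·δb/b)² = (1×0.0440)² = 0.00194;  (1·δp/p)² = (1×0.0650)² = 0.00423
δQ/Q = √(0.0269) = 0.164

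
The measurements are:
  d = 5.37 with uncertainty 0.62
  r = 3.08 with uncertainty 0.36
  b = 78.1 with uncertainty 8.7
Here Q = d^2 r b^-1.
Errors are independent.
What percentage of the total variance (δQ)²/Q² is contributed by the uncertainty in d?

67.2%

(δQ/Q)² = (2·δd/d)² + (1·δr/r)² + (-1·δb/b)²
  d term: (2×0.115)² = 0.0533
  r term: (1×0.117)² = 0.0137
  b term: (-1×0.111)² = 0.0124
Total = 0.0794. Share from d = 0.0533/0.0794 = 0.672.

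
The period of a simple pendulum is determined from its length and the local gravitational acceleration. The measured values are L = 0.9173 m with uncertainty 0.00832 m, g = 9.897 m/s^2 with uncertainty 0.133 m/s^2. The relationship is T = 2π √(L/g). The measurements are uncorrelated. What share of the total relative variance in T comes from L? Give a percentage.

31.3%

(δT/T)² = (½·δL/L)² + (−½·δg/g)²
  L term: (0.5×0.00907)² = 2.06e-05
  g term: (-0.5×0.0134)² = 4.51e-05
Total = 6.57e-05. Share from L = 2.06e-05/6.57e-05 = 0.313.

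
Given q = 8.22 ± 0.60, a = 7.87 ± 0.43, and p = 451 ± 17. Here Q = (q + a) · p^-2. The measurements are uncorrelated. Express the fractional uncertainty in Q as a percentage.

8.83%

Let u = q + a = 16.1. δu = √(δq² + δa²) = √(0.360 + 0.185) = 0.738, so δu/u = 0.0459.
Q is then a monomial in u, p:
δQ/Q = √((δu/u)² + (-2·δp/p)²) = √(0.00210 + 0.00568) = 0.0883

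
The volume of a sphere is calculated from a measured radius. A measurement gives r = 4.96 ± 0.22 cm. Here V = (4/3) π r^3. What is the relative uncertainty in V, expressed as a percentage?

V ∝ r^3, so δV/V = |3| · δr/r = 3 × 0.0444 = 0.133.

13.3%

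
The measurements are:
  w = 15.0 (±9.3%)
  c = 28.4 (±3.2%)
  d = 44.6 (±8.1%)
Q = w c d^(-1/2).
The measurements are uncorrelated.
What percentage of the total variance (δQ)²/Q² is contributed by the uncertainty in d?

(δQ/Q)² = (1·δw/w)² + (1·δc/c)² + (−½·δd/d)²
  w term: (1×0.0930)² = 0.00865
  c term: (1×0.0320)² = 0.00102
  d term: (-0.5×0.0810)² = 0.00164
Total = 0.0113. Share from d = 0.00164/0.0113 = 0.145.

14.5%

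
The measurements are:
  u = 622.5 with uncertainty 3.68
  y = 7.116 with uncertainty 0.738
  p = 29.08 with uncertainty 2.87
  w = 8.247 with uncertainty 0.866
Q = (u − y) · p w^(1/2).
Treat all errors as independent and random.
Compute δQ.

Let h = u − y = 615.4. δh = √(δu² + δy²) = √(13.5 + 0.545) = 3.75, so δh/h = 0.00610.
Q is then a monomial in h, p, w:
δQ/Q = √((δh/h)² + (1·δp/p)² + (½·δw/w)²) = √(3.72e-05 + 0.00974 + 0.00276) = 0.112
Q = 51390, so δQ = 0.112 × 51390 = 5750.

5750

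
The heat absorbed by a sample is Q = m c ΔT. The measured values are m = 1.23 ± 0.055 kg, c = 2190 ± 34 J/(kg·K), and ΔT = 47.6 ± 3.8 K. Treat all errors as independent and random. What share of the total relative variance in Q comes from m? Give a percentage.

23.2%

(δQ/Q)² = (1·δm/m)² + (1·δc/c)² + (1·δΔT/ΔT)²
  m term: (1×0.0447)² = 0.00200
  c term: (1×0.0155)² = 0.000241
  ΔT term: (1×0.0798)² = 0.00637
Total = 0.00861. Share from m = 0.00200/0.00861 = 0.232.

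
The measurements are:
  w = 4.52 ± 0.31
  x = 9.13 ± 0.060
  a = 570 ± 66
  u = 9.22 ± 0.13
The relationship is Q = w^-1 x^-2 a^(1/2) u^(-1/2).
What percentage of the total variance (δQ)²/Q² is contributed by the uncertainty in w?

(δQ/Q)² = (-1·δw/w)² + (-2·δx/x)² + (½·δa/a)² + (−½·δu/u)²
  w term: (-1×0.0686)² = 0.00470
  x term: (-2×0.00657)² = 0.000173
  a term: (0.5×0.116)² = 0.00335
  u term: (-0.5×0.0141)² = 4.97e-05
Total = 0.00828. Share from w = 0.00470/0.00828 = 0.568.

56.8%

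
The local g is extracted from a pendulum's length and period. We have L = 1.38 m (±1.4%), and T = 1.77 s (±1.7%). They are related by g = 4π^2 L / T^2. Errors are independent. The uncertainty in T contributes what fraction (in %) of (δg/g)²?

(δg/g)² = (1·δL/L)² + (-2·δT/T)²
  L term: (1×0.0140)² = 0.000196
  T term: (-2×0.0170)² = 0.00116
Total = 0.00135. Share from T = 0.00116/0.00135 = 0.855.

85.5%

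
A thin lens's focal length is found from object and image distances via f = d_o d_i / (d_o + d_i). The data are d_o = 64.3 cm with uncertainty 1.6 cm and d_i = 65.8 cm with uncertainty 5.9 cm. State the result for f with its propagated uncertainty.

32.5 ± 1.50 cm

∂f/∂d_o = (d_i/(d_o+d_i))² = 0.256;  ∂f/∂d_i = (d_o/(d_o+d_i))² = 0.244
δf = √((∂f/∂d_o · δd_o)² + (∂f/∂d_i · δd_i)²) = √(0.168 + 2.08) = 1.50 cm
f = 32.5 cm.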